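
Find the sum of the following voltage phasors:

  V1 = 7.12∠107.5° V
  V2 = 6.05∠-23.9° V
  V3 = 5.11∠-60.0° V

Step 1 — Convert each phasor to rectangular form:
  V1 = 7.12·(cos(107.5°) + j·sin(107.5°)) = -2.141 + j6.79 V
  V2 = 6.05·(cos(-23.9°) + j·sin(-23.9°)) = 5.531 - j2.451 V
  V3 = 5.11·(cos(-60.0°) + j·sin(-60.0°)) = 2.555 - j4.425 V
Step 2 — Sum components: V_total = 5.945 - j0.08603 V.
Step 3 — Convert to polar: |V_total| = 5.946 V, ∠V_total = -0.8°.

V_total = 5.946∠-0.8° V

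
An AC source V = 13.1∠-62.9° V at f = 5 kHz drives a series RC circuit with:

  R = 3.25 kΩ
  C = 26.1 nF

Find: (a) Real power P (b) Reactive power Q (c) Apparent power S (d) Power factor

Step 1 — Angular frequency: ω = 2π·f = 2π·5000 = 3.142e+04 rad/s.
Step 2 — Component impedances:
  R: Z = R = 3250 Ω
  C: Z = 1/(jωC) = -j/(ω·C) = 0 - j1220 Ω
Step 3 — Series combination: Z_total = R + C = 3250 - j1220 Ω = 3471∠-20.6° Ω.
Step 4 — Source phasor: V = 13.1∠-62.9° V = 5.968 - j11.66 V.
Step 5 — Current: I = V / Z = 0.00279 - j0.002541 A = 0.003774∠-42.3° A.
Step 6 — Complex power: S = V·I* = 0.04629 - j0.01737 VA.
Step 7 — Real power: P = Re(S) = 0.04629 W.
Step 8 — Reactive power: Q = Im(S) = -0.01737 VAR.
Step 9 — Apparent power: |S| = 0.04944 VA.
Step 10 — Power factor: PF = P/|S| = 0.9363 (leading).

(a) P = 0.04629 W  (b) Q = -0.01737 VAR  (c) S = 0.04944 VA  (d) PF = 0.9363 (leading)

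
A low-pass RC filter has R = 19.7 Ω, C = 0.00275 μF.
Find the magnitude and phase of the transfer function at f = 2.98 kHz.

Step 1 — Angular frequency: ω = 2π·2980 = 1.872e+04 rad/s.
Step 2 — Transfer function: H(jω) = 1/(1 + jωRC).
Step 3 — Denominator: 1 + jωRC = 1 + j·1.872e+04·19.7·2.75e-09 = 1 + j0.001014.
Step 4 — H = 1 - j0.001014.
Step 5 — Magnitude: |H| = 1 (-0.0 dB); phase: φ = -0.1°.

|H| = 1 (-0.0 dB), φ = -0.1°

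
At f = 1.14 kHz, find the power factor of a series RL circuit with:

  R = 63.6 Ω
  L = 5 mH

Step 1 — Angular frequency: ω = 2π·f = 2π·1140 = 7163 rad/s.
Step 2 — Component impedances:
  R: Z = R = 63.6 Ω
  L: Z = jωL = j·7163·0.005 = 0 + j35.81 Ω
Step 3 — Series combination: Z_total = R + L = 63.6 + j35.81 Ω = 72.99∠29.4° Ω.
Step 4 — Power factor: PF = cos(φ) = Re(Z)/|Z| = 63.6/72.991 = 0.8713.
Step 5 — Type: Im(Z) = 35.81 ⇒ lagging (phase φ = 29.4°).

PF = 0.8713 (lagging, φ = 29.4°)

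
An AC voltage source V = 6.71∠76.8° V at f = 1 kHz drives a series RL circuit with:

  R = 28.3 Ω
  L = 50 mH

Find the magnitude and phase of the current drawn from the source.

Step 1 — Angular frequency: ω = 2π·f = 2π·1000 = 6283 rad/s.
Step 2 — Component impedances:
  R: Z = R = 28.3 Ω
  L: Z = jωL = j·6283·0.05 = 0 + j314.2 Ω
Step 3 — Series combination: Z_total = R + L = 28.3 + j314.2 Ω = 315.4∠84.9° Ω.
Step 4 — Source phasor: V = 6.71∠76.8° V = 1.532 + j6.533 V.
Step 5 — Ohm's law: I = V / Z_total = (1.532 + j6.533) / (28.3 + j314.2) = 0.02106 - j0.00298 A.
Step 6 — Convert to polar: |I| = 0.02127 A, ∠I = -8.1°.

I = 0.02127∠-8.1° A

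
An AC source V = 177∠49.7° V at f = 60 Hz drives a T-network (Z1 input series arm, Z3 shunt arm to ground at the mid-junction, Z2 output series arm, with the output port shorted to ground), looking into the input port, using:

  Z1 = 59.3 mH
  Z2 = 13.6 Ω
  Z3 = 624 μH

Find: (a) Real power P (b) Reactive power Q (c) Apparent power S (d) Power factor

Step 1 — Angular frequency: ω = 2π·f = 2π·60 = 377 rad/s.
Step 2 — Component impedances:
  Z1: Z = jωL = j·377·0.0593 = 0 + j22.36 Ω
  Z2: Z = R = 13.6 Ω
  Z3: Z = jωL = j·377·0.000624 = 0 + j0.2352 Ω
Step 3 — With the output port shorted to ground, the output series arm Z2 runs from the junction to ground; the shunt arm Z3 also runs from the junction to ground. They appear in parallel: Z3 || Z2 = 0.004068 + j0.2352 Ω.
Step 4 — Series with input arm Z1: Z_in = Z1 + (Z3 || Z2) = 0.004068 + j22.59 Ω = 22.59∠90.0° Ω.
Step 5 — Source phasor: V = 177∠49.7° V = 114.5 + j135 V.
Step 6 — Current: I = V / Z = 5.976 - j5.067 A = 7.835∠-40.3° A.
Step 7 — Complex power: S = V·I* = 0.2497 + j1387 VA.
Step 8 — Real power: P = Re(S) = 0.2497 W.
Step 9 — Reactive power: Q = Im(S) = 1387 VAR.
Step 10 — Apparent power: |S| = 1387 VA.
Step 11 — Power factor: PF = P/|S| = 0.0001801 (lagging).

(a) P = 0.2497 W  (b) Q = 1387 VAR  (c) S = 1387 VA  (d) PF = 0.0001801 (lagging)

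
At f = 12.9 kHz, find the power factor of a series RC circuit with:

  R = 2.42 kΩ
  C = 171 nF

Step 1 — Angular frequency: ω = 2π·f = 2π·1.29e+04 = 8.105e+04 rad/s.
Step 2 — Component impedances:
  R: Z = R = 2420 Ω
  C: Z = 1/(jωC) = -j/(ω·C) = 0 - j72.15 Ω
Step 3 — Series combination: Z_total = R + C = 2420 - j72.15 Ω = 2421∠-1.7° Ω.
Step 4 — Power factor: PF = cos(φ) = Re(Z)/|Z| = 2420/2421 = 0.9996.
Step 5 — Type: Im(Z) = -72.15 ⇒ leading (phase φ = -1.7°).

PF = 0.9996 (leading, φ = -1.7°)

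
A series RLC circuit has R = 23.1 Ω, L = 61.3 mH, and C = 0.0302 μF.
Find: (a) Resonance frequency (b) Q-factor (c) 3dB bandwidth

Step 1 — Resonance: ω₀ = 1/√(LC) = 1/√(0.0613·3.02e-08) = 2.324e+04 rad/s.
Step 2 — f₀ = ω₀/(2π) = 3699 Hz.
Step 3 — Series Q: Q = ω₀L/R = 2.324e+04·0.0613/23.1 = 61.68.
Step 4 — Bandwidth: Δω = ω₀/Q = 376.8 rad/s; BW = Δω/(2π) = 59.98 Hz.

(a) f₀ = 3699 Hz  (b) Q = 61.68  (c) BW = 59.98 Hz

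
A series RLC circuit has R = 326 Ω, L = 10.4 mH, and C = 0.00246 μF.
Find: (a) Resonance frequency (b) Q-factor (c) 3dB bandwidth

Step 1 — Resonance condition Im(Z)=0 gives ω₀ = 1/√(LC).
Step 2 — ω₀ = 1/√(0.0104·2.46e-09) = 1.977e+05 rad/s.
Step 3 — f₀ = ω₀/(2π) = 3.147e+04 Hz.
Step 4 — Series Q: Q = ω₀L/R = 1.977e+05·0.0104/326 = 6.307.
Step 5 — 3dB bandwidth: Δω = ω₀/Q = 3.135e+04 rad/s; BW = Δω/(2π) = 4989 Hz.

(a) f₀ = 3.147e+04 Hz  (b) Q = 6.307  (c) BW = 4989 Hz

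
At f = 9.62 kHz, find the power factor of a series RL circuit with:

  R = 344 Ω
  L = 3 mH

Step 1 — Angular frequency: ω = 2π·f = 2π·9620 = 6.044e+04 rad/s.
Step 2 — Component impedances:
  R: Z = R = 344 Ω
  L: Z = jωL = j·6.044e+04·0.003 = 0 + j181.3 Ω
Step 3 — Series combination: Z_total = R + L = 344 + j181.3 Ω = 388.9∠27.8° Ω.
Step 4 — Power factor: PF = cos(φ) = Re(Z)/|Z| = 344/388.87 = 0.8846.
Step 5 — Type: Im(Z) = 181.3 ⇒ lagging (phase φ = 27.8°).

PF = 0.8846 (lagging, φ = 27.8°)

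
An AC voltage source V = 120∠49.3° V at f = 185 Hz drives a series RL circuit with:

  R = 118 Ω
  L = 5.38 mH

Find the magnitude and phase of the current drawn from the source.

Step 1 — Angular frequency: ω = 2π·f = 2π·185 = 1162 rad/s.
Step 2 — Component impedances:
  R: Z = R = 118 Ω
  L: Z = jωL = j·1162·0.00538 = 0 + j6.254 Ω
Step 3 — Series combination: Z_total = R + L = 118 + j6.254 Ω = 118.2∠3.0° Ω.
Step 4 — Source phasor: V = 120∠49.3° V = 78.25 + j90.98 V.
Step 5 — Ohm's law: I = V / Z_total = (78.25 + j90.98) / (118 + j6.254) = 0.702 + j0.7338 A.
Step 6 — Convert to polar: |I| = 1.016 A, ∠I = 46.3°.

I = 1.016∠46.3° A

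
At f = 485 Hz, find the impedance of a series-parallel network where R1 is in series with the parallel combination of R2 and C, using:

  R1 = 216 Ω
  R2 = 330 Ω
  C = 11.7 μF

Step 1 — Angular frequency: ω = 2π·f = 2π·485 = 3047 rad/s.
Step 2 — Component impedances:
  R1: Z = R = 216 Ω
  R2: Z = R = 330 Ω
  C: Z = 1/(jωC) = -j/(ω·C) = 0 - j28.05 Ω
Step 3 — Parallel branch: R2 || C = 1/(1/R2 + 1/C) = 2.367 - j27.85 Ω.
Step 4 — Series with R1: Z_total = R1 + (R2 || C) = 218.4 - j27.85 Ω = 220.1∠-7.3° Ω.

Z = 218.4 - j27.85 Ω = 220.1∠-7.3° Ω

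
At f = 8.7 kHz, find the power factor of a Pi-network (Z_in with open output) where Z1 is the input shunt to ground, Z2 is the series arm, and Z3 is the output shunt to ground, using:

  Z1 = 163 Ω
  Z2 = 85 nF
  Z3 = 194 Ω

Step 1 — Angular frequency: ω = 2π·f = 2π·8700 = 5.466e+04 rad/s.
Step 2 — Component impedances:
  Z1: Z = R = 163 Ω
  Z2: Z = 1/(jωC) = -j/(ω·C) = 0 - j215.2 Ω
  Z3: Z = R = 194 Ω
Step 3 — With open output, the series arm Z2 and the output shunt Z3 appear in series to ground: Z2 + Z3 = 194 - j215.2 Ω.
Step 4 — Parallel with input shunt Z1: Z_in = Z1 || (Z2 + Z3) = 108.4 - j32.91 Ω = 113.3∠-16.9° Ω.
Step 5 — Power factor: PF = cos(φ) = Re(Z)/|Z| = 108.42/113.3 = 0.9569.
Step 6 — Type: Im(Z) = -32.91 ⇒ leading (phase φ = -16.9°).

PF = 0.9569 (leading, φ = -16.9°)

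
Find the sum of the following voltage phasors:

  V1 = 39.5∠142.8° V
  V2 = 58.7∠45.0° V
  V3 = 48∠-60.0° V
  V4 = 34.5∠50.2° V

Step 1 — Convert each phasor to rectangular form:
  V1 = 39.5·(cos(142.8°) + j·sin(142.8°)) = -31.46 + j23.88 V
  V2 = 58.7·(cos(45.0°) + j·sin(45.0°)) = 41.51 + j41.51 V
  V3 = 48·(cos(-60.0°) + j·sin(-60.0°)) = 24 - j41.57 V
  V4 = 34.5·(cos(50.2°) + j·sin(50.2°)) = 22.08 + j26.51 V
Step 2 — Sum components: V_total = 56.13 + j50.33 V.
Step 3 — Convert to polar: |V_total| = 75.39 V, ∠V_total = 41.9°.

V_total = 75.39∠41.9° V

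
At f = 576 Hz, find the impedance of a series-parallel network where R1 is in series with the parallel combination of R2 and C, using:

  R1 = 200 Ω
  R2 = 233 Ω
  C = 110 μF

Step 1 — Angular frequency: ω = 2π·f = 2π·576 = 3619 rad/s.
Step 2 — Component impedances:
  R1: Z = R = 200 Ω
  R2: Z = R = 233 Ω
  C: Z = 1/(jωC) = -j/(ω·C) = 0 - j2.512 Ω
Step 3 — Parallel branch: R2 || C = 1/(1/R2 + 1/C) = 0.02708 - j2.512 Ω.
Step 4 — Series with R1: Z_total = R1 + (R2 || C) = 200 - j2.512 Ω = 200∠-0.7° Ω.

Z = 200 - j2.512 Ω = 200∠-0.7° Ω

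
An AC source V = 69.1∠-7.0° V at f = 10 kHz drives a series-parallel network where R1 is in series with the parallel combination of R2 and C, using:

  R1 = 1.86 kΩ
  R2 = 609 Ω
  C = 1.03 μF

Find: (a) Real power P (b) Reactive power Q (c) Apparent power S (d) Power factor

Step 1 — Angular frequency: ω = 2π·f = 2π·1e+04 = 6.283e+04 rad/s.
Step 2 — Component impedances:
  R1: Z = R = 1860 Ω
  R2: Z = R = 609 Ω
  C: Z = 1/(jωC) = -j/(ω·C) = 0 - j15.45 Ω
Step 3 — Parallel branch: R2 || C = 1/(1/R2 + 1/C) = 0.3918 - j15.44 Ω.
Step 4 — Series with R1: Z_total = R1 + (R2 || C) = 1860 - j15.44 Ω = 1860∠-0.5° Ω.
Step 5 — Source phasor: V = 69.1∠-7.0° V = 68.58 - j8.421 V.
Step 6 — Current: I = V / Z = 0.0369 - j0.00422 A = 0.03714∠-6.5° A.
Step 7 — Complex power: S = V·I* = 2.566 - j0.0213 VA.
Step 8 — Real power: P = Re(S) = 2.566 W.
Step 9 — Reactive power: Q = Im(S) = -0.0213 VAR.
Step 10 — Apparent power: |S| = 2.566 VA.
Step 11 — Power factor: PF = P/|S| = 1 (leading).

(a) P = 2.566 W  (b) Q = -0.0213 VAR  (c) S = 2.566 VA  (d) PF = 1 (leading)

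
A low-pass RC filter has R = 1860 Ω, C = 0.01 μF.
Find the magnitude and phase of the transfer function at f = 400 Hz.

Step 1 — Angular frequency: ω = 2π·400 = 2513 rad/s.
Step 2 — Transfer function: H(jω) = 1/(1 + jωRC).
Step 3 — Denominator: 1 + jωRC = 1 + j·2513·1860·1e-08 = 1 + j0.04675.
Step 4 — H = 0.9978 - j0.04664.
Step 5 — Magnitude: |H| = 0.9989 (-0.0 dB); phase: φ = -2.7°.

|H| = 0.9989 (-0.0 dB), φ = -2.7°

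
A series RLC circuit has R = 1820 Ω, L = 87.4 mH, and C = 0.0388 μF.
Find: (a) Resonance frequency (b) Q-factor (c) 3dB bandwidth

Step 1 — Resonance condition Im(Z)=0 gives ω₀ = 1/√(LC).
Step 2 — ω₀ = 1/√(0.0874·3.88e-08) = 1.717e+04 rad/s.
Step 3 — f₀ = ω₀/(2π) = 2733 Hz.
Step 4 — Series Q: Q = ω₀L/R = 1.717e+04·0.0874/1820 = 0.8246.
Step 5 — 3dB bandwidth: Δω = ω₀/Q = 2.082e+04 rad/s; BW = Δω/(2π) = 3314 Hz.

(a) f₀ = 2733 Hz  (b) Q = 0.8246  (c) BW = 3314 Hz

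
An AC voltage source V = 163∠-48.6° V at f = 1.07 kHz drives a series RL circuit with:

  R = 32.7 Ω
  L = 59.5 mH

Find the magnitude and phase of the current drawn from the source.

Step 1 — Angular frequency: ω = 2π·f = 2π·1070 = 6723 rad/s.
Step 2 — Component impedances:
  R: Z = R = 32.7 Ω
  L: Z = jωL = j·6723·0.0595 = 0 + j400 Ω
Step 3 — Series combination: Z_total = R + L = 32.7 + j400 Ω = 401.4∠85.3° Ω.
Step 4 — Source phasor: V = 163∠-48.6° V = 107.8 - j122.3 V.
Step 5 — Ohm's law: I = V / Z_total = (107.8 - j122.3) / (32.7 + j400) = -0.2817 - j0.2925 A.
Step 6 — Convert to polar: |I| = 0.4061 A, ∠I = -133.9°.

I = 0.4061∠-133.9° A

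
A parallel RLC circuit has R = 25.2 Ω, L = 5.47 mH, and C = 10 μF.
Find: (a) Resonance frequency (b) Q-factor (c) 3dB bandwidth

Step 1 — Resonance: ω₀ = 1/√(LC) = 1/√(0.00547·1e-05) = 4276 rad/s.
Step 2 — f₀ = ω₀/(2π) = 680.5 Hz.
Step 3 — Parallel Q: Q = R/(ω₀L) = 25.2/(4276·0.00547) = 1.077.
Step 4 — Bandwidth: Δω = ω₀/Q = 3968 rad/s; BW = Δω/(2π) = 631.6 Hz.

(a) f₀ = 680.5 Hz  (b) Q = 1.077  (c) BW = 631.6 Hz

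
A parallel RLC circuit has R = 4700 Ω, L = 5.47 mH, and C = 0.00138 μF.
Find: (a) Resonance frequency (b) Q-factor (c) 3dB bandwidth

Step 1 — Resonance: ω₀ = 1/√(LC) = 1/√(0.00547·1.38e-09) = 3.64e+05 rad/s.
Step 2 — f₀ = ω₀/(2π) = 5.793e+04 Hz.
Step 3 — Parallel Q: Q = R/(ω₀L) = 4700/(3.64e+05·0.00547) = 2.361.
Step 4 — Bandwidth: Δω = ω₀/Q = 1.542e+05 rad/s; BW = Δω/(2π) = 2.454e+04 Hz.

(a) f₀ = 5.793e+04 Hz  (b) Q = 2.361  (c) BW = 2.454e+04 Hz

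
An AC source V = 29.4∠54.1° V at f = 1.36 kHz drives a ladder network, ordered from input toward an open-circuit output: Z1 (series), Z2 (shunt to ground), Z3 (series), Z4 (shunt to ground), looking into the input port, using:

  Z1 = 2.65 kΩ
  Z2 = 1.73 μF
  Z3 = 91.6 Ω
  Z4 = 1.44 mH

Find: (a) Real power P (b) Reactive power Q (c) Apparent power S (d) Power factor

Step 1 — Angular frequency: ω = 2π·f = 2π·1360 = 8545 rad/s.
Step 2 — Component impedances:
  Z1: Z = R = 2650 Ω
  Z2: Z = 1/(jωC) = -j/(ω·C) = 0 - j67.64 Ω
  Z3: Z = R = 91.6 Ω
  Z4: Z = jωL = j·8545·0.00144 = 0 + j12.3 Ω
Step 3 — Ladder network (open output): work backward from the far end, alternating series and parallel combinations. Z_in = 2687 - j45.53 Ω = 2687∠-1.0° Ω.
Step 4 — Source phasor: V = 29.4∠54.1° V = 17.24 + j23.82 V.
Step 5 — Current: I = V / Z = 0.006265 + j0.008971 A = 0.01094∠55.1° A.
Step 6 — Complex power: S = V·I* = 0.3216 - j0.005451 VA.
Step 7 — Real power: P = Re(S) = 0.3216 W.
Step 8 — Reactive power: Q = Im(S) = -0.005451 VAR.
Step 9 — Apparent power: |S| = 0.3217 VA.
Step 10 — Power factor: PF = P/|S| = 0.9999 (leading).

(a) P = 0.3216 W  (b) Q = -0.005451 VAR  (c) S = 0.3217 VA  (d) PF = 0.9999 (leading)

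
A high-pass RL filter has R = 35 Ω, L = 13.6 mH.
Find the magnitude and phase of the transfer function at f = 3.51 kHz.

Step 1 — Angular frequency: ω = 2π·3510 = 2.205e+04 rad/s.
Step 2 — Transfer function: H(jω) = jωL/(R + jωL).
Step 3 — Numerator jωL = j·299.9; denominator R + jωL = 35 + j299.9.
Step 4 — H = 0.9866 + j0.1151.
Step 5 — Magnitude: |H| = 0.9933 (-0.1 dB); phase: φ = 6.7°.

|H| = 0.9933 (-0.1 dB), φ = 6.7°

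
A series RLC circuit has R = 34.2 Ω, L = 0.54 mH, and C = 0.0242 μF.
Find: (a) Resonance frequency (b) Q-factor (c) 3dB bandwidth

Step 1 — Resonance: ω₀ = 1/√(LC) = 1/√(0.00054·2.42e-08) = 2.766e+05 rad/s.
Step 2 — f₀ = ω₀/(2π) = 4.403e+04 Hz.
Step 3 — Series Q: Q = ω₀L/R = 2.766e+05·0.00054/34.2 = 4.368.
Step 4 — Bandwidth: Δω = ω₀/Q = 6.333e+04 rad/s; BW = Δω/(2π) = 1.008e+04 Hz.

(a) f₀ = 4.403e+04 Hz  (b) Q = 4.368  (c) BW = 1.008e+04 Hz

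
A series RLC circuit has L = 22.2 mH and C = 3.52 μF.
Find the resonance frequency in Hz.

Step 1 — Resonance condition Im(Z)=0 gives ω₀ = 1/√(LC).
Step 2 — ω₀ = 1/√(0.0222·3.52e-06) = 3577 rad/s.
Step 3 — f₀ = ω₀/(2π) = 569.3 Hz.

f₀ = 569.3 Hz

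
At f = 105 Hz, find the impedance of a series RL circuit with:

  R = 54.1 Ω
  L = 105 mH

Step 1 — Angular frequency: ω = 2π·f = 2π·105 = 659.7 rad/s.
Step 2 — Component impedances:
  R: Z = R = 54.1 Ω
  L: Z = jωL = j·659.7·0.105 = 0 + j69.27 Ω
Step 3 — Series combination: Z_total = R + L = 54.1 + j69.27 Ω = 87.89∠52.0° Ω.

Z = 54.1 + j69.27 Ω = 87.89∠52.0° Ω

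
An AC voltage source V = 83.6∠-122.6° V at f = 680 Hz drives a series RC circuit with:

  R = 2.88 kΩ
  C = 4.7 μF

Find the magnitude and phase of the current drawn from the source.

Step 1 — Angular frequency: ω = 2π·f = 2π·680 = 4273 rad/s.
Step 2 — Component impedances:
  R: Z = R = 2880 Ω
  C: Z = 1/(jωC) = -j/(ω·C) = 0 - j49.8 Ω
Step 3 — Series combination: Z_total = R + C = 2880 - j49.8 Ω = 2880∠-1.0° Ω.
Step 4 — Source phasor: V = 83.6∠-122.6° V = -45.04 - j70.43 V.
Step 5 — Ohm's law: I = V / Z_total = (-45.04 - j70.43) / (2880 - j49.8) = -0.01521 - j0.02472 A.
Step 6 — Convert to polar: |I| = 0.02902 A, ∠I = -121.6°.

I = 0.02902∠-121.6° A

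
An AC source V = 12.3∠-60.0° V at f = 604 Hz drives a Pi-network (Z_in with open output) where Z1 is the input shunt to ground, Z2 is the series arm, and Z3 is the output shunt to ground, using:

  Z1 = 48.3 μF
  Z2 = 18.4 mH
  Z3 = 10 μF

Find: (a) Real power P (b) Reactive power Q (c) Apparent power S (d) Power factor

Step 1 — Angular frequency: ω = 2π·f = 2π·604 = 3795 rad/s.
Step 2 — Component impedances:
  Z1: Z = 1/(jωC) = -j/(ω·C) = 0 - j5.456 Ω
  Z2: Z = jωL = j·3795·0.0184 = 0 + j69.83 Ω
  Z3: Z = 1/(jωC) = -j/(ω·C) = 0 - j26.35 Ω
Step 3 — With open output, the series arm Z2 and the output shunt Z3 appear in series to ground: Z2 + Z3 = 0 + j43.48 Ω.
Step 4 — Parallel with input shunt Z1: Z_in = Z1 || (Z2 + Z3) = 0 - j6.238 Ω = 6.238∠-90.0° Ω.
Step 5 — Source phasor: V = 12.3∠-60.0° V = 6.15 - j10.65 V.
Step 6 — Current: I = V / Z = 1.708 + j0.9859 A = 1.972∠30.0° A.
Step 7 — Complex power: S = V·I* = 0 - j24.25 VA.
Step 8 — Real power: P = Re(S) = 0 W.
Step 9 — Reactive power: Q = Im(S) = -24.25 VAR.
Step 10 — Apparent power: |S| = 24.25 VA.
Step 11 — Power factor: PF = P/|S| = 0 (leading).

(a) P = 0 W  (b) Q = -24.25 VAR  (c) S = 24.25 VA  (d) PF = 0 (leading)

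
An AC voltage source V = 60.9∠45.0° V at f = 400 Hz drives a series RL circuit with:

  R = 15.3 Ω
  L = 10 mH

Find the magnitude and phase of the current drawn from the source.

Step 1 — Angular frequency: ω = 2π·f = 2π·400 = 2513 rad/s.
Step 2 — Component impedances:
  R: Z = R = 15.3 Ω
  L: Z = jωL = j·2513·0.01 = 0 + j25.13 Ω
Step 3 — Series combination: Z_total = R + L = 15.3 + j25.13 Ω = 29.42∠58.7° Ω.
Step 4 — Source phasor: V = 60.9∠45.0° V = 43.06 + j43.06 V.
Step 5 — Ohm's law: I = V / Z_total = (43.06 + j43.06) / (15.3 + j25.13) = 2.011 - j0.4891 A.
Step 6 — Convert to polar: |I| = 2.07 A, ∠I = -13.7°.

I = 2.07∠-13.7° A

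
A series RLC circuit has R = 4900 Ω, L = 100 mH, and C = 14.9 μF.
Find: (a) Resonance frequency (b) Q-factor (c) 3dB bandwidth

Step 1 — Resonance: ω₀ = 1/√(LC) = 1/√(0.1·1.49e-05) = 819.2 rad/s.
Step 2 — f₀ = ω₀/(2π) = 130.4 Hz.
Step 3 — Series Q: Q = ω₀L/R = 819.2·0.1/4900 = 0.01672.
Step 4 — Bandwidth: Δω = ω₀/Q = 4.9e+04 rad/s; BW = Δω/(2π) = 7799 Hz.

(a) f₀ = 130.4 Hz  (b) Q = 0.01672  (c) BW = 7799 Hz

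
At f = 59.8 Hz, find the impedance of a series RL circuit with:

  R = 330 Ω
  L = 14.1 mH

Step 1 — Angular frequency: ω = 2π·f = 2π·59.8 = 375.7 rad/s.
Step 2 — Component impedances:
  R: Z = R = 330 Ω
  L: Z = jωL = j·375.7·0.0141 = 0 + j5.298 Ω
Step 3 — Series combination: Z_total = R + L = 330 + j5.298 Ω = 330∠0.9° Ω.

Z = 330 + j5.298 Ω = 330∠0.9° Ω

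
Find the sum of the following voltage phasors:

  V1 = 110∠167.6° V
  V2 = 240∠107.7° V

Step 1 — Convert each phasor to rectangular form:
  V1 = 110·(cos(167.6°) + j·sin(167.6°)) = -107.4 + j23.62 V
  V2 = 240·(cos(107.7°) + j·sin(107.7°)) = -72.97 + j228.6 V
Step 2 — Sum components: V_total = -180.4 + j252.3 V.
Step 3 — Convert to polar: |V_total| = 310.1 V, ∠V_total = 125.6°.

V_total = 310.1∠125.6° V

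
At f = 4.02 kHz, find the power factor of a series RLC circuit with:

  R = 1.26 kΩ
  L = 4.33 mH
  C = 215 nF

Step 1 — Angular frequency: ω = 2π·f = 2π·4020 = 2.526e+04 rad/s.
Step 2 — Component impedances:
  R: Z = R = 1260 Ω
  L: Z = jωL = j·2.526e+04·0.00433 = 0 + j109.4 Ω
  C: Z = 1/(jωC) = -j/(ω·C) = 0 - j184.1 Ω
Step 3 — Series combination: Z_total = R + L + C = 1260 - j74.77 Ω = 1262∠-3.4° Ω.
Step 4 — Power factor: PF = cos(φ) = Re(Z)/|Z| = 1260/1262.22 = 0.9982.
Step 5 — Type: Im(Z) = -74.77 ⇒ leading (phase φ = -3.4°).

PF = 0.9982 (leading, φ = -3.4°)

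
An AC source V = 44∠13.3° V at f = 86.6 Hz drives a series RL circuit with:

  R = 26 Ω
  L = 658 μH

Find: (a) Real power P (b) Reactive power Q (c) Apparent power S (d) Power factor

Step 1 — Angular frequency: ω = 2π·f = 2π·86.6 = 544.1 rad/s.
Step 2 — Component impedances:
  R: Z = R = 26 Ω
  L: Z = jωL = j·544.1·0.000658 = 0 + j0.358 Ω
Step 3 — Series combination: Z_total = R + L = 26 + j0.358 Ω = 26∠0.8° Ω.
Step 4 — Source phasor: V = 44∠13.3° V = 42.82 + j10.12 V.
Step 5 — Current: I = V / Z = 1.652 + j0.3666 A = 1.692∠12.5° A.
Step 6 — Complex power: S = V·I* = 74.45 + j1.025 VA.
Step 7 — Real power: P = Re(S) = 74.45 W.
Step 8 — Reactive power: Q = Im(S) = 1.025 VAR.
Step 9 — Apparent power: |S| = 74.45 VA.
Step 10 — Power factor: PF = P/|S| = 0.9999 (lagging).

(a) P = 74.45 W  (b) Q = 1.025 VAR  (c) S = 74.45 VA  (d) PF = 0.9999 (lagging)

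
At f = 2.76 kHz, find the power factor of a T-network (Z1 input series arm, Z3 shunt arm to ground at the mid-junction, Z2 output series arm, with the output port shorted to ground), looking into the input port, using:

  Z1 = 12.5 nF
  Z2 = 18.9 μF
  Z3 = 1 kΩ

Step 1 — Angular frequency: ω = 2π·f = 2π·2760 = 1.734e+04 rad/s.
Step 2 — Component impedances:
  Z1: Z = 1/(jωC) = -j/(ω·C) = 0 - j4613 Ω
  Z2: Z = 1/(jωC) = -j/(ω·C) = 0 - j3.051 Ω
  Z3: Z = R = 1000 Ω
Step 3 — With the output port shorted to ground, the output series arm Z2 runs from the junction to ground; the shunt arm Z3 also runs from the junction to ground. They appear in parallel: Z3 || Z2 = 0.009309 - j3.051 Ω.
Step 4 — Series with input arm Z1: Z_in = Z1 + (Z3 || Z2) = 0.009309 - j4616 Ω = 4616∠-90.0° Ω.
Step 5 — Power factor: PF = cos(φ) = Re(Z)/|Z| = 0.009309/4616 = 2.017e-06.
Step 6 — Type: Im(Z) = -4616 ⇒ leading (phase φ = -90.0°).

PF = 2.017e-06 (leading, φ = -90.0°)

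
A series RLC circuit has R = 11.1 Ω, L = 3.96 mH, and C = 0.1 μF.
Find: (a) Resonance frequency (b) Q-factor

Step 1 — Resonance condition Im(Z)=0 gives ω₀ = 1/√(LC).
Step 2 — ω₀ = 1/√(0.00396·1e-07) = 5.025e+04 rad/s.
Step 3 — f₀ = ω₀/(2π) = 7998 Hz.
Step 4 — Series Q: Q = ω₀L/R = 5.025e+04·0.00396/11.1 = 17.93.

(a) f₀ = 7998 Hz  (b) Q = 17.93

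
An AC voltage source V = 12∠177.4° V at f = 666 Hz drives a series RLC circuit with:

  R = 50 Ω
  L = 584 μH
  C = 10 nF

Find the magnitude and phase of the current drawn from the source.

Step 1 — Angular frequency: ω = 2π·f = 2π·666 = 4185 rad/s.
Step 2 — Component impedances:
  R: Z = R = 50 Ω
  L: Z = jωL = j·4185·0.000584 = 0 + j2.444 Ω
  C: Z = 1/(jωC) = -j/(ω·C) = 0 - j2.39e+04 Ω
Step 3 — Series combination: Z_total = R + L + C = 50 - j2.389e+04 Ω = 2.389e+04∠-89.9° Ω.
Step 4 — Source phasor: V = 12∠177.4° V = -11.99 + j0.5444 V.
Step 5 — Ohm's law: I = V / Z_total = (-11.99 + j0.5444) / (50 - j2.389e+04) = -2.383e-05 - j0.0005016 A.
Step 6 — Convert to polar: |I| = 0.0005022 A, ∠I = -92.7°.

I = 0.0005022∠-92.7° A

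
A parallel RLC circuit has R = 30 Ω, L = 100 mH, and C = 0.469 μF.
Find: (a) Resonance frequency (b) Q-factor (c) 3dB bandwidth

Step 1 — Resonance: ω₀ = 1/√(LC) = 1/√(0.1·4.69e-07) = 4618 rad/s.
Step 2 — f₀ = ω₀/(2π) = 734.9 Hz.
Step 3 — Parallel Q: Q = R/(ω₀L) = 30/(4618·0.1) = 0.06497.
Step 4 — Bandwidth: Δω = ω₀/Q = 7.107e+04 rad/s; BW = Δω/(2π) = 1.131e+04 Hz.

(a) f₀ = 734.9 Hz  (b) Q = 0.06497  (c) BW = 1.131e+04 Hz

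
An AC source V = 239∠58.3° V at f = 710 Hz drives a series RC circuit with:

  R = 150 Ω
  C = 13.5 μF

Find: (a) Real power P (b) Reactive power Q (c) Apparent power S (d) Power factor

Step 1 — Angular frequency: ω = 2π·f = 2π·710 = 4461 rad/s.
Step 2 — Component impedances:
  R: Z = R = 150 Ω
  C: Z = 1/(jωC) = -j/(ω·C) = 0 - j16.6 Ω
Step 3 — Series combination: Z_total = R + C = 150 - j16.6 Ω = 150.9∠-6.3° Ω.
Step 4 — Source phasor: V = 239∠58.3° V = 125.6 + j203.3 V.
Step 5 — Current: I = V / Z = 0.6789 + j1.431 A = 1.584∠64.6° A.
Step 6 — Complex power: S = V·I* = 376.2 - j41.64 VA.
Step 7 — Real power: P = Re(S) = 376.2 W.
Step 8 — Reactive power: Q = Im(S) = -41.64 VAR.
Step 9 — Apparent power: |S| = 378.5 VA.
Step 10 — Power factor: PF = P/|S| = 0.9939 (leading).

(a) P = 376.2 W  (b) Q = -41.64 VAR  (c) S = 378.5 VA  (d) PF = 0.9939 (leading)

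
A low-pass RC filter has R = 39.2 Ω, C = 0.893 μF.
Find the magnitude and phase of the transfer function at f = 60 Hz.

Step 1 — Angular frequency: ω = 2π·60 = 377 rad/s.
Step 2 — Transfer function: H(jω) = 1/(1 + jωRC).
Step 3 — Denominator: 1 + jωRC = 1 + j·377·39.2·8.93e-07 = 1 + j0.0132.
Step 4 — H = 0.9998 - j0.01319.
Step 5 — Magnitude: |H| = 0.9999 (-0.0 dB); phase: φ = -0.8°.

|H| = 0.9999 (-0.0 dB), φ = -0.8°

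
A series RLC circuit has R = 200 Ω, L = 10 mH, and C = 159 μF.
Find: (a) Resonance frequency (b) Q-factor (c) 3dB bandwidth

Step 1 — Resonance: ω₀ = 1/√(LC) = 1/√(0.01·0.000159) = 793.1 rad/s.
Step 2 — f₀ = ω₀/(2π) = 126.2 Hz.
Step 3 — Series Q: Q = ω₀L/R = 793.1·0.01/200 = 0.03965.
Step 4 — Bandwidth: Δω = ω₀/Q = 2e+04 rad/s; BW = Δω/(2π) = 3183 Hz.

(a) f₀ = 126.2 Hz  (b) Q = 0.03965  (c) BW = 3183 Hz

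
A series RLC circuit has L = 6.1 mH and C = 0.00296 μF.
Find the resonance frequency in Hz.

Step 1 — Resonance condition Im(Z)=0 gives ω₀ = 1/√(LC).
Step 2 — ω₀ = 1/√(0.0061·2.96e-09) = 2.353e+05 rad/s.
Step 3 — f₀ = ω₀/(2π) = 3.745e+04 Hz.

f₀ = 3.745e+04 Hz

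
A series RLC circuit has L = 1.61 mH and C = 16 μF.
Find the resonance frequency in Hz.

Step 1 — Resonance condition Im(Z)=0 gives ω₀ = 1/√(LC).
Step 2 — ω₀ = 1/√(0.00161·1.6e-05) = 6231 rad/s.
Step 3 — f₀ = ω₀/(2π) = 991.6 Hz.

f₀ = 991.6 Hz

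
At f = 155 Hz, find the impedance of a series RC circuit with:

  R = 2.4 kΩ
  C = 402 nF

Step 1 — Angular frequency: ω = 2π·f = 2π·155 = 973.9 rad/s.
Step 2 — Component impedances:
  R: Z = R = 2400 Ω
  C: Z = 1/(jωC) = -j/(ω·C) = 0 - j2554 Ω
Step 3 — Series combination: Z_total = R + C = 2400 - j2554 Ω = 3505∠-46.8° Ω.

Z = 2400 - j2554 Ω = 3505∠-46.8° Ω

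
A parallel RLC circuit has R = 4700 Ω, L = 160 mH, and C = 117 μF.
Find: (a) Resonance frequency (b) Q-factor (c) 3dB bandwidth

Step 1 — Resonance: ω₀ = 1/√(LC) = 1/√(0.16·0.000117) = 231.1 rad/s.
Step 2 — f₀ = ω₀/(2π) = 36.78 Hz.
Step 3 — Parallel Q: Q = R/(ω₀L) = 4700/(231.1·0.16) = 127.1.
Step 4 — Bandwidth: Δω = ω₀/Q = 1.819 rad/s; BW = Δω/(2π) = 0.2894 Hz.

(a) f₀ = 36.78 Hz  (b) Q = 127.1  (c) BW = 0.2894 Hz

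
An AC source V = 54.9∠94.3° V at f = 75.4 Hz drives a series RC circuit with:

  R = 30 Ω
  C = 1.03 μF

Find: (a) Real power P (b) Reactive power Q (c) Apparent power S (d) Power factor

Step 1 — Angular frequency: ω = 2π·f = 2π·75.4 = 473.8 rad/s.
Step 2 — Component impedances:
  R: Z = R = 30 Ω
  C: Z = 1/(jωC) = -j/(ω·C) = 0 - j2049 Ω
Step 3 — Series combination: Z_total = R + C = 30 - j2049 Ω = 2050∠-89.2° Ω.
Step 4 — Source phasor: V = 54.9∠94.3° V = -4.116 + j54.75 V.
Step 5 — Current: I = V / Z = -0.02674 - j0.001617 A = 0.02679∠-176.5° A.
Step 6 — Complex power: S = V·I* = 0.02153 - j1.47 VA.
Step 7 — Real power: P = Re(S) = 0.02153 W.
Step 8 — Reactive power: Q = Im(S) = -1.47 VAR.
Step 9 — Apparent power: |S| = 1.471 VA.
Step 10 — Power factor: PF = P/|S| = 0.01464 (leading).

(a) P = 0.02153 W  (b) Q = -1.47 VAR  (c) S = 1.471 VA  (d) PF = 0.01464 (leading)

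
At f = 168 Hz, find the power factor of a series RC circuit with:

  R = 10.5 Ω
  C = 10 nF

Step 1 — Angular frequency: ω = 2π·f = 2π·168 = 1056 rad/s.
Step 2 — Component impedances:
  R: Z = R = 10.5 Ω
  C: Z = 1/(jωC) = -j/(ω·C) = 0 - j9.474e+04 Ω
Step 3 — Series combination: Z_total = R + C = 10.5 - j9.474e+04 Ω = 9.474e+04∠-90.0° Ω.
Step 4 — Power factor: PF = cos(φ) = Re(Z)/|Z| = 10.5/9.474e+04 = 0.0001108.
Step 5 — Type: Im(Z) = -9.474e+04 ⇒ leading (phase φ = -90.0°).

PF = 0.0001108 (leading, φ = -90.0°)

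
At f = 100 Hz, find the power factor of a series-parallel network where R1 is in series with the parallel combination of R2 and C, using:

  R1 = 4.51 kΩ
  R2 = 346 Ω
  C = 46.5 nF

Step 1 — Angular frequency: ω = 2π·f = 2π·100 = 628.3 rad/s.
Step 2 — Component impedances:
  R1: Z = R = 4510 Ω
  R2: Z = R = 346 Ω
  C: Z = 1/(jωC) = -j/(ω·C) = 0 - j3.423e+04 Ω
Step 3 — Parallel branch: R2 || C = 1/(1/R2 + 1/C) = 346 - j3.497 Ω.
Step 4 — Series with R1: Z_total = R1 + (R2 || C) = 4856 - j3.497 Ω = 4856∠-0.0° Ω.
Step 5 — Power factor: PF = cos(φ) = Re(Z)/|Z| = 4856/4856 = 1.
Step 6 — Type: Im(Z) = -3.497 ⇒ leading (phase φ = -0.0°).

PF = 1 (leading, φ = -0.0°)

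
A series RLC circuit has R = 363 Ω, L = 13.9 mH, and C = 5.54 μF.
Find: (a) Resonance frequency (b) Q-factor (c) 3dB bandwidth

Step 1 — Resonance: ω₀ = 1/√(LC) = 1/√(0.0139·5.54e-06) = 3604 rad/s.
Step 2 — f₀ = ω₀/(2π) = 573.5 Hz.
Step 3 — Series Q: Q = ω₀L/R = 3604·0.0139/363 = 0.138.
Step 4 — Bandwidth: Δω = ω₀/Q = 2.612e+04 rad/s; BW = Δω/(2π) = 4156 Hz.

(a) f₀ = 573.5 Hz  (b) Q = 0.138  (c) BW = 4156 Hz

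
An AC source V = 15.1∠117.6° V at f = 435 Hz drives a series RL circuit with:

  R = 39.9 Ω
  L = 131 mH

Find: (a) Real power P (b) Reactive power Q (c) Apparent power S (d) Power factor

Step 1 — Angular frequency: ω = 2π·f = 2π·435 = 2733 rad/s.
Step 2 — Component impedances:
  R: Z = R = 39.9 Ω
  L: Z = jωL = j·2733·0.131 = 0 + j358 Ω
Step 3 — Series combination: Z_total = R + L = 39.9 + j358 Ω = 360.3∠83.6° Ω.
Step 4 — Source phasor: V = 15.1∠117.6° V = -6.996 + j13.38 V.
Step 5 — Current: I = V / Z = 0.03476 + j0.02341 A = 0.04191∠34.0° A.
Step 6 — Complex power: S = V·I* = 0.07009 + j0.629 VA.
Step 7 — Real power: P = Re(S) = 0.07009 W.
Step 8 — Reactive power: Q = Im(S) = 0.629 VAR.
Step 9 — Apparent power: |S| = 0.6329 VA.
Step 10 — Power factor: PF = P/|S| = 0.1108 (lagging).

(a) P = 0.07009 W  (b) Q = 0.629 VAR  (c) S = 0.6329 VA  (d) PF = 0.1108 (lagging)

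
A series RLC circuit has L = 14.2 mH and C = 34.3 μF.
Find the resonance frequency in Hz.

Step 1 — Resonance condition Im(Z)=0 gives ω₀ = 1/√(LC).
Step 2 — ω₀ = 1/√(0.0142·3.43e-05) = 1433 rad/s.
Step 3 — f₀ = ω₀/(2π) = 228 Hz.

f₀ = 228 Hz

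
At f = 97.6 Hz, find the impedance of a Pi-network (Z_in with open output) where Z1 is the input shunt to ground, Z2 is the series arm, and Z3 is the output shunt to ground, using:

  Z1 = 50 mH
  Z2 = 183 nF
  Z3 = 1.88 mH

Step 1 — Angular frequency: ω = 2π·f = 2π·97.6 = 613.2 rad/s.
Step 2 — Component impedances:
  Z1: Z = jωL = j·613.2·0.05 = 0 + j30.66 Ω
  Z2: Z = 1/(jωC) = -j/(ω·C) = 0 - j8911 Ω
  Z3: Z = jωL = j·613.2·0.00188 = 0 + j1.153 Ω
Step 3 — With open output, the series arm Z2 and the output shunt Z3 appear in series to ground: Z2 + Z3 = 0 - j8910 Ω.
Step 4 — Parallel with input shunt Z1: Z_in = Z1 || (Z2 + Z3) = 0 + j30.77 Ω = 30.77∠90.0° Ω.

Z = 0 + j30.77 Ω = 30.77∠90.0° Ω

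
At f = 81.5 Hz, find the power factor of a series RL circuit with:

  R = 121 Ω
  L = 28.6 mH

Step 1 — Angular frequency: ω = 2π·f = 2π·81.5 = 512.1 rad/s.
Step 2 — Component impedances:
  R: Z = R = 121 Ω
  L: Z = jωL = j·512.1·0.0286 = 0 + j14.65 Ω
Step 3 — Series combination: Z_total = R + L = 121 + j14.65 Ω = 121.9∠6.9° Ω.
Step 4 — Power factor: PF = cos(φ) = Re(Z)/|Z| = 121/121.88 = 0.9928.
Step 5 — Type: Im(Z) = 14.65 ⇒ lagging (phase φ = 6.9°).

PF = 0.9928 (lagging, φ = 6.9°)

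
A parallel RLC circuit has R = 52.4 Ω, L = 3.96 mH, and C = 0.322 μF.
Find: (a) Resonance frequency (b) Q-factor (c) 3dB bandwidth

Step 1 — Resonance: ω₀ = 1/√(LC) = 1/√(0.00396·3.22e-07) = 2.8e+04 rad/s.
Step 2 — f₀ = ω₀/(2π) = 4457 Hz.
Step 3 — Parallel Q: Q = R/(ω₀L) = 52.4/(2.8e+04·0.00396) = 0.4725.
Step 4 — Bandwidth: Δω = ω₀/Q = 5.927e+04 rad/s; BW = Δω/(2π) = 9433 Hz.

(a) f₀ = 4457 Hz  (b) Q = 0.4725  (c) BW = 9433 Hz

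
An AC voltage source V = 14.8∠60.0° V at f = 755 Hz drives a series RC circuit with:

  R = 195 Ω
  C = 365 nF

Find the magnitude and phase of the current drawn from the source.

Step 1 — Angular frequency: ω = 2π·f = 2π·755 = 4744 rad/s.
Step 2 — Component impedances:
  R: Z = R = 195 Ω
  C: Z = 1/(jωC) = -j/(ω·C) = 0 - j577.5 Ω
Step 3 — Series combination: Z_total = R + C = 195 - j577.5 Ω = 609.6∠-71.3° Ω.
Step 4 — Source phasor: V = 14.8∠60.0° V = 7.4 + j12.82 V.
Step 5 — Ohm's law: I = V / Z_total = (7.4 + j12.82) / (195 - j577.5) = -0.01604 + j0.01823 A.
Step 6 — Convert to polar: |I| = 0.02428 A, ∠I = 131.3°.

I = 0.02428∠131.3° A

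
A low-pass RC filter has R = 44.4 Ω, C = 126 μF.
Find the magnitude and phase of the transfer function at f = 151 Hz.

Step 1 — Angular frequency: ω = 2π·151 = 948.8 rad/s.
Step 2 — Transfer function: H(jω) = 1/(1 + jωRC).
Step 3 — Denominator: 1 + jωRC = 1 + j·948.8·44.4·0.000126 = 1 + j5.308.
Step 4 — H = 0.03428 - j0.1819.
Step 5 — Magnitude: |H| = 0.1851 (-14.6 dB); phase: φ = -79.3°.

|H| = 0.1851 (-14.6 dB), φ = -79.3°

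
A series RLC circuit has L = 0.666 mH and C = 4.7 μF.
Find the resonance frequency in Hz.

Step 1 — Resonance condition Im(Z)=0 gives ω₀ = 1/√(LC).
Step 2 — ω₀ = 1/√(0.000666·4.7e-06) = 1.787e+04 rad/s.
Step 3 — f₀ = ω₀/(2π) = 2845 Hz.

f₀ = 2845 Hz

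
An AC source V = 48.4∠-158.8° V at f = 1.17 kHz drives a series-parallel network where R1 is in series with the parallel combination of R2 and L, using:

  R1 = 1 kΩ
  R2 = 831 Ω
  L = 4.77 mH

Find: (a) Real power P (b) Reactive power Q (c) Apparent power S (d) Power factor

Step 1 — Angular frequency: ω = 2π·f = 2π·1170 = 7351 rad/s.
Step 2 — Component impedances:
  R1: Z = R = 1000 Ω
  R2: Z = R = 831 Ω
  L: Z = jωL = j·7351·0.00477 = 0 + j35.07 Ω
Step 3 — Parallel branch: R2 || L = 1/(1/R2 + 1/L) = 1.477 + j35 Ω.
Step 4 — Series with R1: Z_total = R1 + (R2 || L) = 1001 + j35 Ω = 1002∠2.0° Ω.
Step 5 — Source phasor: V = 48.4∠-158.8° V = -45.12 - j17.5 V.
Step 6 — Current: I = V / Z = -0.04561 - j0.01588 A = 0.0483∠-160.8° A.
Step 7 — Complex power: S = V·I* = 2.336 + j0.08166 VA.
Step 8 — Real power: P = Re(S) = 2.336 W.
Step 9 — Reactive power: Q = Im(S) = 0.08166 VAR.
Step 10 — Apparent power: |S| = 2.338 VA.
Step 11 — Power factor: PF = P/|S| = 0.9994 (lagging).

(a) P = 2.336 W  (b) Q = 0.08166 VAR  (c) S = 2.338 VA  (d) PF = 0.9994 (lagging)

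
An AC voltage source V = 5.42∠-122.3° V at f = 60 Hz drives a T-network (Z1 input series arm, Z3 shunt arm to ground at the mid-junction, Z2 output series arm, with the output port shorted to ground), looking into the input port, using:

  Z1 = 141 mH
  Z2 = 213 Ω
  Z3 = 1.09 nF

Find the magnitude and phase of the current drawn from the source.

Step 1 — Angular frequency: ω = 2π·f = 2π·60 = 377 rad/s.
Step 2 — Component impedances:
  Z1: Z = jωL = j·377·0.141 = 0 + j53.16 Ω
  Z2: Z = R = 213 Ω
  Z3: Z = 1/(jωC) = -j/(ω·C) = 0 - j2.434e+06 Ω
Step 3 — With the output port shorted to ground, the output series arm Z2 runs from the junction to ground; the shunt arm Z3 also runs from the junction to ground. They appear in parallel: Z3 || Z2 = 213 - j0.01864 Ω.
Step 4 — Series with input arm Z1: Z_in = Z1 + (Z3 || Z2) = 213 + j53.14 Ω = 219.5∠14.0° Ω.
Step 5 — Source phasor: V = 5.42∠-122.3° V = -2.896 - j4.581 V.
Step 6 — Ohm's law: I = V / Z_total = (-2.896 - j4.581) / (213 + j53.14) = -0.01785 - j0.01706 A.
Step 7 — Convert to polar: |I| = 0.02469 A, ∠I = -136.3°.

I = 0.02469∠-136.3° A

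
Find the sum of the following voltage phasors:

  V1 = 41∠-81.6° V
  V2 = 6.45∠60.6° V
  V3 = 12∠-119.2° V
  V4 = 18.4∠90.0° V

Step 1 — Convert each phasor to rectangular form:
  V1 = 41·(cos(-81.6°) + j·sin(-81.6°)) = 5.989 - j40.56 V
  V2 = 6.45·(cos(60.6°) + j·sin(60.6°)) = 3.166 + j5.619 V
  V3 = 12·(cos(-119.2°) + j·sin(-119.2°)) = -5.854 - j10.48 V
  V4 = 18.4·(cos(90.0°) + j·sin(90.0°)) = 0 + j18.4 V
Step 2 — Sum components: V_total = 3.301 - j27.02 V.
Step 3 — Convert to polar: |V_total| = 27.22 V, ∠V_total = -83.0°.

V_total = 27.22∠-83.0° V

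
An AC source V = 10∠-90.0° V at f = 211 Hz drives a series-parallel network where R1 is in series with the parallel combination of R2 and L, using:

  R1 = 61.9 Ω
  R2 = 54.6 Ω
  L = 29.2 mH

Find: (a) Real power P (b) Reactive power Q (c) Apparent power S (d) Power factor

Step 1 — Angular frequency: ω = 2π·f = 2π·211 = 1326 rad/s.
Step 2 — Component impedances:
  R1: Z = R = 61.9 Ω
  R2: Z = R = 54.6 Ω
  L: Z = jωL = j·1326·0.0292 = 0 + j38.71 Ω
Step 3 — Parallel branch: R2 || L = 1/(1/R2 + 1/L) = 18.27 + j25.76 Ω.
Step 4 — Series with R1: Z_total = R1 + (R2 || L) = 80.17 + j25.76 Ω = 84.2∠17.8° Ω.
Step 5 — Source phasor: V = 10∠-90.0° V = 0 - j10 V.
Step 6 — Current: I = V / Z = -0.03633 - j0.1131 A = 0.1188∠-107.8° A.
Step 7 — Complex power: S = V·I* = 1.131 + j0.3633 VA.
Step 8 — Real power: P = Re(S) = 1.131 W.
Step 9 — Reactive power: Q = Im(S) = 0.3633 VAR.
Step 10 — Apparent power: |S| = 1.188 VA.
Step 11 — Power factor: PF = P/|S| = 0.952 (lagging).

(a) P = 1.131 W  (b) Q = 0.3633 VAR  (c) S = 1.188 VA  (d) PF = 0.952 (lagging)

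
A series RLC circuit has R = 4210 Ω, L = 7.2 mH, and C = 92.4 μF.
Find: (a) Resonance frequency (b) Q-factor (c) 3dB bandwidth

Step 1 — Resonance: ω₀ = 1/√(LC) = 1/√(0.0072·9.24e-05) = 1226 rad/s.
Step 2 — f₀ = ω₀/(2π) = 195.1 Hz.
Step 3 — Series Q: Q = ω₀L/R = 1226·0.0072/4210 = 0.002097.
Step 4 — Bandwidth: Δω = ω₀/Q = 5.847e+05 rad/s; BW = Δω/(2π) = 9.306e+04 Hz.

(a) f₀ = 195.1 Hz  (b) Q = 0.002097  (c) BW = 9.306e+04 Hz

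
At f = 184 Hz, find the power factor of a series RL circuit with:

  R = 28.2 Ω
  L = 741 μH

Step 1 — Angular frequency: ω = 2π·f = 2π·184 = 1156 rad/s.
Step 2 — Component impedances:
  R: Z = R = 28.2 Ω
  L: Z = jωL = j·1156·0.000741 = 0 + j0.8567 Ω
Step 3 — Series combination: Z_total = R + L = 28.2 + j0.8567 Ω = 28.21∠1.7° Ω.
Step 4 — Power factor: PF = cos(φ) = Re(Z)/|Z| = 28.2/28.213 = 0.9995.
Step 5 — Type: Im(Z) = 0.8567 ⇒ lagging (phase φ = 1.7°).

PF = 0.9995 (lagging, φ = 1.7°)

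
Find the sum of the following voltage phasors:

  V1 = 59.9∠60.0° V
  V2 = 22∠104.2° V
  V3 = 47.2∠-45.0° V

Step 1 — Convert each phasor to rectangular form:
  V1 = 59.9·(cos(60.0°) + j·sin(60.0°)) = 29.95 + j51.87 V
  V2 = 22·(cos(104.2°) + j·sin(104.2°)) = -5.397 + j21.33 V
  V3 = 47.2·(cos(-45.0°) + j·sin(-45.0°)) = 33.38 - j33.38 V
Step 2 — Sum components: V_total = 57.93 + j39.83 V.
Step 3 — Convert to polar: |V_total| = 70.3 V, ∠V_total = 34.5°.

V_total = 70.3∠34.5° V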